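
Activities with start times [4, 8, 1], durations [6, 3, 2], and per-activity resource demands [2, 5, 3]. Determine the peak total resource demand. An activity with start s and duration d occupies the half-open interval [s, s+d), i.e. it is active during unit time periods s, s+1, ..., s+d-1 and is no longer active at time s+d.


Each activity i is active on [start_i, start_i + duration_i).
Compute total resource usage per time slot:
  t=0: active resources = [], total = 0
  t=1: active resources = [3], total = 3
  t=2: active resources = [3], total = 3
  t=3: active resources = [], total = 0
  t=4: active resources = [2], total = 2
  t=5: active resources = [2], total = 2
  t=6: active resources = [2], total = 2
  t=7: active resources = [2], total = 2
  t=8: active resources = [2, 5], total = 7
  t=9: active resources = [2, 5], total = 7
  t=10: active resources = [5], total = 5
Peak resource demand = 7

7


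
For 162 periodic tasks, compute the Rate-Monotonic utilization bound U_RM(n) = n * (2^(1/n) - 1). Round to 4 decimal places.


Compute 2^(1/162) = 1.0042878529
Subtract 1: 1.0042878529 - 1 = 0.0042878529
Multiply by n: 162 * 0.0042878529 = 0.6946321698
Round to 4 dp: 0.6946

0.6946


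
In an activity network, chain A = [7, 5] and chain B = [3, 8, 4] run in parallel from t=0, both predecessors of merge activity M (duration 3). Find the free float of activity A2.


ES(A2) = sum of predecessors on chain A = 7
EF(A2) = ES + duration = 7 + 5 = 12
Successor of A2 is M. ES(M) = max(sum(A), sum(B)) = max(12, 15) = 15
Free float = ES(successor) - EF(current) = 15 - 12 = 3

3


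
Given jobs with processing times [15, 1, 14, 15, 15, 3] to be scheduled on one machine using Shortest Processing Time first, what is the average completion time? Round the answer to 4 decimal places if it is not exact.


Sort jobs by processing time (SPT order): [1, 3, 14, 15, 15, 15]
Compute completion times sequentially:
  Job 1: processing = 1, completes at 1
  Job 2: processing = 3, completes at 4
  Job 3: processing = 14, completes at 18
  Job 4: processing = 15, completes at 33
  Job 5: processing = 15, completes at 48
  Job 6: processing = 15, completes at 63
Sum of completion times = 167
Average completion time = 167/6 = 27.8333

27.8333


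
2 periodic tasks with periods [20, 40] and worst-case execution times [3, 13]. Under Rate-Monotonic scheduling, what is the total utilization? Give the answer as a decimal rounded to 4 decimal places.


Compute individual utilizations (exact fractions):
  Task 1: C/T = 3/20 (approx. 0.15)
  Task 2: C/T = 13/40 (approx. 0.325)
Total utilization U = 3/20 + 13/40 = 19/40
Rounded to 4 decimal places: U = 0.4750
RM (Liu & Layland) bound for 2 tasks = 0.828427; compare with U = 19/40 (approx. 0.475000)
U <= bound, so schedulable by RM sufficient condition.

0.4750


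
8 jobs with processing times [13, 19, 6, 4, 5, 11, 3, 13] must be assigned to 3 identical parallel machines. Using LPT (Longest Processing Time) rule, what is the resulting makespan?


Sort jobs in decreasing order (LPT): [19, 13, 13, 11, 6, 5, 4, 3]
Assign each job to the least loaded machine:
  Machine 1: jobs [19, 5], load = 24
  Machine 2: jobs [13, 11], load = 24
  Machine 3: jobs [13, 6, 4, 3], load = 26
Makespan = max load = 26

26


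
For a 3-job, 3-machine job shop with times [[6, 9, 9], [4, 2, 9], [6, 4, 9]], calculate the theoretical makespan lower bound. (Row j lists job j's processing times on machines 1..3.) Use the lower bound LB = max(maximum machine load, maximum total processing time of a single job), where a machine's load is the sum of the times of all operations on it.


Machine loads:
  Machine 1: 6 + 4 + 6 = 16
  Machine 2: 9 + 2 + 4 = 15
  Machine 3: 9 + 9 + 9 = 27
Max machine load = 27
Job totals:
  Job 1: 24
  Job 2: 15
  Job 3: 19
Max job total = 24
Lower bound = max(27, 24) = 27

27


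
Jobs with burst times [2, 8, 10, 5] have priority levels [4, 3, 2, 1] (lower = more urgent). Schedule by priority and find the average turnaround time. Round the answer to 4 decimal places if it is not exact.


Sort by priority (ascending = highest first):
Order: [(1, 5), (2, 10), (3, 8), (4, 2)]
Completion times:
  Priority 1, burst=5, C=5
  Priority 2, burst=10, C=15
  Priority 3, burst=8, C=23
  Priority 4, burst=2, C=25
Average turnaround = 68/4 = 17.0

17.0


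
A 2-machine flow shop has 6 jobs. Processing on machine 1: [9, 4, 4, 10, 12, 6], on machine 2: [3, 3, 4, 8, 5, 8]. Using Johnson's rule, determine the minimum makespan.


Apply Johnson's rule:
  Group 1 (a <= b): [(3, 4, 4), (6, 6, 8)]
  Group 2 (a > b): [(4, 10, 8), (5, 12, 5), (1, 9, 3), (2, 4, 3)]
Optimal job order: [3, 6, 4, 5, 1, 2]
Schedule:
  Job 3: M1 done at 4, M2 done at 8
  Job 6: M1 done at 10, M2 done at 18
  Job 4: M1 done at 20, M2 done at 28
  Job 5: M1 done at 32, M2 done at 37
  Job 1: M1 done at 41, M2 done at 44
  Job 2: M1 done at 45, M2 done at 48
Makespan = 48

48


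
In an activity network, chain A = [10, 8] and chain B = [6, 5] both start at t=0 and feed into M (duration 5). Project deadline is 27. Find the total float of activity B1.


Forward pass: ES(B1) = sum of predecessors on chain B = 0
EF = ES + duration = 0 + 6 = 6
Backward pass: LF(M) = deadline = 27; LS(M) = 27 - 5 = 22
LF(B1) = LS(M) - sum(successors on chain B) = 22 - 5 = 17
LS = LF - duration = 17 - 6 = 11
Total float = LS - ES = 11 - 0 = 11

11


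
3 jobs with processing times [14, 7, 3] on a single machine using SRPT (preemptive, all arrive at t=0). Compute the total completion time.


Since all jobs arrive at t=0, SRPT equals SPT ordering.
SPT order: [3, 7, 14]
Completion times:
  Job 1: p=3, C=3
  Job 2: p=7, C=10
  Job 3: p=14, C=24
Total completion time = 3 + 10 + 24 = 37

37


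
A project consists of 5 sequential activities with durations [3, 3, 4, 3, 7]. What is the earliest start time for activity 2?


Activity 2 starts after activities 1 through 1 complete.
Predecessor durations: [3]
ES = 3 = 3

3


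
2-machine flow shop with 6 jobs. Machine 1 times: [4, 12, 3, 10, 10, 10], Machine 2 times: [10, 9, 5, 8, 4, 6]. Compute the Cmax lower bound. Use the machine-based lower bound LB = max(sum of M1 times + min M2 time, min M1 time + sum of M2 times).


LB1 = sum(M1 times) + min(M2 times) = 49 + 4 = 53
LB2 = min(M1 times) + sum(M2 times) = 3 + 42 = 45
Lower bound = max(LB1, LB2) = max(53, 45) = 53

53


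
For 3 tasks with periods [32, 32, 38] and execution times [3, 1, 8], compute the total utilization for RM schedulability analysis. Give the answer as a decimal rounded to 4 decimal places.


Compute individual utilizations (exact fractions):
  Task 1: C/T = 3/32 (approx. 0.0938)
  Task 2: C/T = 1/32 (approx. 0.0313)
  Task 3: C/T = 8/38 = 4/19 (approx. 0.2105)
Total utilization U = 3/32 + 1/32 + 4/19 = 51/152
Rounded to 4 decimal places: U = 0.3355
RM (Liu & Layland) bound for 3 tasks = 0.779763; compare with U = 51/152 (approx. 0.335526)
U <= bound, so schedulable by RM sufficient condition.

0.3355


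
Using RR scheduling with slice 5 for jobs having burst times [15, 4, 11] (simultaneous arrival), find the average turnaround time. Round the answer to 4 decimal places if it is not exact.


Time quantum = 5
Execution trace:
  J1 runs 5 units, time = 5
  J2 runs 4 units, time = 9
  J3 runs 5 units, time = 14
  J1 runs 5 units, time = 19
  J3 runs 5 units, time = 24
  J1 runs 5 units, time = 29
  J3 runs 1 units, time = 30
Finish times: [29, 9, 30]
Average turnaround = 68/3 = 22.6667

22.6667


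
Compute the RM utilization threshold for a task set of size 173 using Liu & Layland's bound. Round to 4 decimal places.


Compute 2^(1/173) = 1.0040146684
Subtract 1: 1.0040146684 - 1 = 0.0040146684
Multiply by n: 173 * 0.0040146684 = 0.6945376332
Round to 4 dp: 0.6945

0.6945


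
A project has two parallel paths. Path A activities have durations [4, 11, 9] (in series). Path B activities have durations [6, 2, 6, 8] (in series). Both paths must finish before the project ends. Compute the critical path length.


Path A total = 4 + 11 + 9 = 24
Path B total = 6 + 2 + 6 + 8 = 22
Critical path = longest path = max(24, 22) = 24

24


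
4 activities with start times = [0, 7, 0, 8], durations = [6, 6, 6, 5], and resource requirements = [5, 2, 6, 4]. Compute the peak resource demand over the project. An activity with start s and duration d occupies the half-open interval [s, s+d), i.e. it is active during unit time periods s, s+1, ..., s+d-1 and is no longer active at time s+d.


Each activity i is active on [start_i, start_i + duration_i).
Compute total resource usage per time slot:
  t=0: active resources = [5, 6], total = 11
  t=1: active resources = [5, 6], total = 11
  t=2: active resources = [5, 6], total = 11
  t=3: active resources = [5, 6], total = 11
  t=4: active resources = [5, 6], total = 11
  t=5: active resources = [5, 6], total = 11
  t=6: active resources = [], total = 0
  t=7: active resources = [2], total = 2
  t=8: active resources = [2, 4], total = 6
  t=9: active resources = [2, 4], total = 6
  t=10: active resources = [2, 4], total = 6
  t=11: active resources = [2, 4], total = 6
  t=12: active resources = [2, 4], total = 6
Peak resource demand = 11

11


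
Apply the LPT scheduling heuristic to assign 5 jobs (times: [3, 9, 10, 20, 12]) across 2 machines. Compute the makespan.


Sort jobs in decreasing order (LPT): [20, 12, 10, 9, 3]
Assign each job to the least loaded machine:
  Machine 1: jobs [20, 9], load = 29
  Machine 2: jobs [12, 10, 3], load = 25
Makespan = max load = 29

29


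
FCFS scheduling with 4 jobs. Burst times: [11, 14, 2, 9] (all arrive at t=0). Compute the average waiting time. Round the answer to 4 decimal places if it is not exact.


FCFS order (as given): [11, 14, 2, 9]
Waiting times:
  Job 1: wait = 0
  Job 2: wait = 11
  Job 3: wait = 25
  Job 4: wait = 27
Sum of waiting times = 63
Average waiting time = 63/4 = 15.75

15.75


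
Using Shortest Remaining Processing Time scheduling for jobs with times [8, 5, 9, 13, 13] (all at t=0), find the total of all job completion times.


Since all jobs arrive at t=0, SRPT equals SPT ordering.
SPT order: [5, 8, 9, 13, 13]
Completion times:
  Job 1: p=5, C=5
  Job 2: p=8, C=13
  Job 3: p=9, C=22
  Job 4: p=13, C=35
  Job 5: p=13, C=48
Total completion time = 5 + 13 + 22 + 35 + 48 = 123

123


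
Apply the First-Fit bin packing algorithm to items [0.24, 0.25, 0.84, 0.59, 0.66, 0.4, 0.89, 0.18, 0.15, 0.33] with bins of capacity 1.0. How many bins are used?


Place items sequentially using First-Fit:
  Item 0.24 -> new Bin 1
  Item 0.25 -> Bin 1 (now 0.49)
  Item 0.84 -> new Bin 2
  Item 0.59 -> new Bin 3
  Item 0.66 -> new Bin 4
  Item 0.4 -> Bin 1 (now 0.89)
  Item 0.89 -> new Bin 5
  Item 0.18 -> Bin 3 (now 0.77)
  Item 0.15 -> Bin 2 (now 0.99)
  Item 0.33 -> Bin 4 (now 0.99)
Total bins used = 5

5


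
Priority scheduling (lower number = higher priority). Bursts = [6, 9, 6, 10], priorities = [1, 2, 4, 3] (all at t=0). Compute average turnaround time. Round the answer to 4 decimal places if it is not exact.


Sort by priority (ascending = highest first):
Order: [(1, 6), (2, 9), (3, 10), (4, 6)]
Completion times:
  Priority 1, burst=6, C=6
  Priority 2, burst=9, C=15
  Priority 3, burst=10, C=25
  Priority 4, burst=6, C=31
Average turnaround = 77/4 = 19.25

19.25


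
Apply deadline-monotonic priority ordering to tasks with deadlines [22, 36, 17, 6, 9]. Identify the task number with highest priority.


Sort tasks by relative deadline (ascending):
  Task 4: deadline = 6
  Task 5: deadline = 9
  Task 3: deadline = 17
  Task 1: deadline = 22
  Task 2: deadline = 36
Priority order (highest first): [4, 5, 3, 1, 2]
Highest priority task = 4

4


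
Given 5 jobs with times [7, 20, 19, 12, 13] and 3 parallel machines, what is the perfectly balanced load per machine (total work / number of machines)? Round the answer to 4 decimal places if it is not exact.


Total processing time = 7 + 20 + 19 + 12 + 13 = 71
Number of machines = 3
Ideal balanced load = 71 / 3 = 23.6667

23.6667


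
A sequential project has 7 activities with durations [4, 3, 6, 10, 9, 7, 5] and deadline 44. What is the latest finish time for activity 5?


LF(activity 5) = deadline - sum of successor durations
Successors: activities 6 through 7 with durations [7, 5]
Sum of successor durations = 12
LF = 44 - 12 = 32

32


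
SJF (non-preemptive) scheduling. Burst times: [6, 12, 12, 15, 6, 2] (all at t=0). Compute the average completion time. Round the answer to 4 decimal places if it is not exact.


SJF order (ascending): [2, 6, 6, 12, 12, 15]
Completion times:
  Job 1: burst=2, C=2
  Job 2: burst=6, C=8
  Job 3: burst=6, C=14
  Job 4: burst=12, C=26
  Job 5: burst=12, C=38
  Job 6: burst=15, C=53
Average completion = 141/6 = 23.5

23.5


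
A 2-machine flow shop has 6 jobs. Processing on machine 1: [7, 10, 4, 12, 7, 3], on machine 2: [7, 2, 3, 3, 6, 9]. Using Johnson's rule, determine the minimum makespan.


Apply Johnson's rule:
  Group 1 (a <= b): [(6, 3, 9), (1, 7, 7)]
  Group 2 (a > b): [(5, 7, 6), (3, 4, 3), (4, 12, 3), (2, 10, 2)]
Optimal job order: [6, 1, 5, 3, 4, 2]
Schedule:
  Job 6: M1 done at 3, M2 done at 12
  Job 1: M1 done at 10, M2 done at 19
  Job 5: M1 done at 17, M2 done at 25
  Job 3: M1 done at 21, M2 done at 28
  Job 4: M1 done at 33, M2 done at 36
  Job 2: M1 done at 43, M2 done at 45
Makespan = 45

45


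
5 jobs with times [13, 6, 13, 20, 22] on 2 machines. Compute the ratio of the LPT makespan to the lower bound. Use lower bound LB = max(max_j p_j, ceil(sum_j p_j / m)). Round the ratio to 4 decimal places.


LPT order: [22, 20, 13, 13, 6]
Machine loads after assignment: [35, 39]
LPT makespan = 39
Lower bound = max(max_job, ceil(total/2)) = max(22, 37) = 37
Ratio = 39 / 37 = 1.0541

1.0541


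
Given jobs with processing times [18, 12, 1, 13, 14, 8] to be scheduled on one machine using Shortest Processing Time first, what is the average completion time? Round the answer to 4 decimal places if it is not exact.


Sort jobs by processing time (SPT order): [1, 8, 12, 13, 14, 18]
Compute completion times sequentially:
  Job 1: processing = 1, completes at 1
  Job 2: processing = 8, completes at 9
  Job 3: processing = 12, completes at 21
  Job 4: processing = 13, completes at 34
  Job 5: processing = 14, completes at 48
  Job 6: processing = 18, completes at 66
Sum of completion times = 179
Average completion time = 179/6 = 29.8333

29.8333


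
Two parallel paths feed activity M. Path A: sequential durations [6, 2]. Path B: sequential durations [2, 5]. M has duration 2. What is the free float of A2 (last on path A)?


ES(A2) = sum of predecessors on chain A = 6
EF(A2) = ES + duration = 6 + 2 = 8
Successor of A2 is M. ES(M) = max(sum(A), sum(B)) = max(8, 7) = 8
Free float = ES(successor) - EF(current) = 8 - 8 = 0

0


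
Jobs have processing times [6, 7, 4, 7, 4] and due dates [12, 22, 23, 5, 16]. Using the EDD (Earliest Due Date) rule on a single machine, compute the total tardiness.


Sort by due date (EDD order): [(7, 5), (6, 12), (4, 16), (7, 22), (4, 23)]
Compute completion times and tardiness:
  Job 1: p=7, d=5, C=7, tardiness=max(0,7-5)=2
  Job 2: p=6, d=12, C=13, tardiness=max(0,13-12)=1
  Job 3: p=4, d=16, C=17, tardiness=max(0,17-16)=1
  Job 4: p=7, d=22, C=24, tardiness=max(0,24-22)=2
  Job 5: p=4, d=23, C=28, tardiness=max(0,28-23)=5
Total tardiness = 11

11


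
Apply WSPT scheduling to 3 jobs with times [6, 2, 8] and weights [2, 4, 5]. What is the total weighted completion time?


Compute p/w ratios and sort ascending (WSPT): [(2, 4), (8, 5), (6, 2)]
Compute weighted completion times:
  Job (p=2,w=4): C=2, w*C=4*2=8
  Job (p=8,w=5): C=10, w*C=5*10=50
  Job (p=6,w=2): C=16, w*C=2*16=32
Total weighted completion time = 90

90


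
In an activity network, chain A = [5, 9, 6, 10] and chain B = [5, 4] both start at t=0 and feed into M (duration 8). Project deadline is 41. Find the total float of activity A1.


Forward pass: ES(A1) = sum of predecessors on chain A = 0
EF = ES + duration = 0 + 5 = 5
Backward pass: LF(M) = deadline = 41; LS(M) = 41 - 8 = 33
LF(A1) = LS(M) - sum(successors on chain A) = 33 - 25 = 8
LS = LF - duration = 8 - 5 = 3
Total float = LS - ES = 3 - 0 = 3

3


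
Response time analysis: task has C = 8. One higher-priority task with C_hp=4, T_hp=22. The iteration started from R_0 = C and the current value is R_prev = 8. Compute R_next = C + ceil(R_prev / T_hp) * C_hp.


R_next = C + ceil(R_prev / T_hp) * C_hp
ceil(8 / 22) = ceil(0.3636) = 1
Interference = 1 * 4 = 4
R_next = 8 + 4 = 12

12


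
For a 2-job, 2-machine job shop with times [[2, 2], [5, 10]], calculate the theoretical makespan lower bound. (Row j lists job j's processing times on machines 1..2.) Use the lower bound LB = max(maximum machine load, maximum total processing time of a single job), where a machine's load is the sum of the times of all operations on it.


Machine loads:
  Machine 1: 2 + 5 = 7
  Machine 2: 2 + 10 = 12
Max machine load = 12
Job totals:
  Job 1: 4
  Job 2: 15
Max job total = 15
Lower bound = max(12, 15) = 15

15


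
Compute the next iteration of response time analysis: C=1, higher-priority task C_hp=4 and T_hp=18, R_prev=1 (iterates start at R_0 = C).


R_next = C + ceil(R_prev / T_hp) * C_hp
ceil(1 / 18) = ceil(0.0556) = 1
Interference = 1 * 4 = 4
R_next = 1 + 4 = 5

5


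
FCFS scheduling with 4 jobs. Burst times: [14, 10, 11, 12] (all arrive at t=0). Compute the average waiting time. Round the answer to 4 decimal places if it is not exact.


FCFS order (as given): [14, 10, 11, 12]
Waiting times:
  Job 1: wait = 0
  Job 2: wait = 14
  Job 3: wait = 24
  Job 4: wait = 35
Sum of waiting times = 73
Average waiting time = 73/4 = 18.25

18.25


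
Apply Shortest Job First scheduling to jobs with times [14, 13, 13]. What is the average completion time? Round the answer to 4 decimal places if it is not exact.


SJF order (ascending): [13, 13, 14]
Completion times:
  Job 1: burst=13, C=13
  Job 2: burst=13, C=26
  Job 3: burst=14, C=40
Average completion = 79/3 = 26.3333

26.3333


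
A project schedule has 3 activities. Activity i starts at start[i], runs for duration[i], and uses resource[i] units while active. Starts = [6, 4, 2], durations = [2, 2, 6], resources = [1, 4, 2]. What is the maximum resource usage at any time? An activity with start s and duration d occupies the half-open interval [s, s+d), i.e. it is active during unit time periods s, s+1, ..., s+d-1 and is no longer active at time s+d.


Each activity i is active on [start_i, start_i + duration_i).
Compute total resource usage per time slot:
  t=0: active resources = [], total = 0
  t=1: active resources = [], total = 0
  t=2: active resources = [2], total = 2
  t=3: active resources = [2], total = 2
  t=4: active resources = [4, 2], total = 6
  t=5: active resources = [4, 2], total = 6
  t=6: active resources = [1, 2], total = 3
  t=7: active resources = [1, 2], total = 3
Peak resource demand = 6

6


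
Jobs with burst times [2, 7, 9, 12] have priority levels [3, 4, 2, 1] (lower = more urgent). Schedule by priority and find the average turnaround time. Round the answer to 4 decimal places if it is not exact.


Sort by priority (ascending = highest first):
Order: [(1, 12), (2, 9), (3, 2), (4, 7)]
Completion times:
  Priority 1, burst=12, C=12
  Priority 2, burst=9, C=21
  Priority 3, burst=2, C=23
  Priority 4, burst=7, C=30
Average turnaround = 86/4 = 21.5

21.5


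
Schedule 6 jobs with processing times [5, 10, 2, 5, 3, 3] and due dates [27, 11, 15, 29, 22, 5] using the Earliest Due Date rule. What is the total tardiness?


Sort by due date (EDD order): [(3, 5), (10, 11), (2, 15), (3, 22), (5, 27), (5, 29)]
Compute completion times and tardiness:
  Job 1: p=3, d=5, C=3, tardiness=max(0,3-5)=0
  Job 2: p=10, d=11, C=13, tardiness=max(0,13-11)=2
  Job 3: p=2, d=15, C=15, tardiness=max(0,15-15)=0
  Job 4: p=3, d=22, C=18, tardiness=max(0,18-22)=0
  Job 5: p=5, d=27, C=23, tardiness=max(0,23-27)=0
  Job 6: p=5, d=29, C=28, tardiness=max(0,28-29)=0
Total tardiness = 2

2


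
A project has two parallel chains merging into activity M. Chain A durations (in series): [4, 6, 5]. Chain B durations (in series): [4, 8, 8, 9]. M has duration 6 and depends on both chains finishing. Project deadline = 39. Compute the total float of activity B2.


Forward pass: ES(B2) = sum of predecessors on chain B = 4
EF = ES + duration = 4 + 8 = 12
Backward pass: LF(M) = deadline = 39; LS(M) = 39 - 6 = 33
LF(B2) = LS(M) - sum(successors on chain B) = 33 - 17 = 16
LS = LF - duration = 16 - 8 = 8
Total float = LS - ES = 8 - 4 = 4

4


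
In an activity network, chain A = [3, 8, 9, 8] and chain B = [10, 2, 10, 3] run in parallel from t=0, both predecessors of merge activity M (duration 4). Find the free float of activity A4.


ES(A4) = sum of predecessors on chain A = 20
EF(A4) = ES + duration = 20 + 8 = 28
Successor of A4 is M. ES(M) = max(sum(A), sum(B)) = max(28, 25) = 28
Free float = ES(successor) - EF(current) = 28 - 28 = 0

0


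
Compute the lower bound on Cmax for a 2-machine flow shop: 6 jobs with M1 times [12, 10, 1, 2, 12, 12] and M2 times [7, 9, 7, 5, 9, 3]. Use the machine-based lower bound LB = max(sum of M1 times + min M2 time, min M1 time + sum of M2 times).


LB1 = sum(M1 times) + min(M2 times) = 49 + 3 = 52
LB2 = min(M1 times) + sum(M2 times) = 1 + 40 = 41
Lower bound = max(LB1, LB2) = max(52, 41) = 52

52


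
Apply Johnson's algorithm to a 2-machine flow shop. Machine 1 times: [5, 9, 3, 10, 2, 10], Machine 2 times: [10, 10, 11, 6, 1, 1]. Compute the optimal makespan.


Apply Johnson's rule:
  Group 1 (a <= b): [(3, 3, 11), (1, 5, 10), (2, 9, 10)]
  Group 2 (a > b): [(4, 10, 6), (5, 2, 1), (6, 10, 1)]
Optimal job order: [3, 1, 2, 4, 5, 6]
Schedule:
  Job 3: M1 done at 3, M2 done at 14
  Job 1: M1 done at 8, M2 done at 24
  Job 2: M1 done at 17, M2 done at 34
  Job 4: M1 done at 27, M2 done at 40
  Job 5: M1 done at 29, M2 done at 41
  Job 6: M1 done at 39, M2 done at 42
Makespan = 42

42


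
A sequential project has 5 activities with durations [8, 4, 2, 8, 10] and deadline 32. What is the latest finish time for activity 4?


LF(activity 4) = deadline - sum of successor durations
Successors: activities 5 through 5 with durations [10]
Sum of successor durations = 10
LF = 32 - 10 = 22

22


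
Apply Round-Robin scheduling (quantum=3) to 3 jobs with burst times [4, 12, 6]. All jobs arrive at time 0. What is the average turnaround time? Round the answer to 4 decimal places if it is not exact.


Time quantum = 3
Execution trace:
  J1 runs 3 units, time = 3
  J2 runs 3 units, time = 6
  J3 runs 3 units, time = 9
  J1 runs 1 units, time = 10
  J2 runs 3 units, time = 13
  J3 runs 3 units, time = 16
  J2 runs 3 units, time = 19
  J2 runs 3 units, time = 22
Finish times: [10, 22, 16]
Average turnaround = 48/3 = 16.0

16.0


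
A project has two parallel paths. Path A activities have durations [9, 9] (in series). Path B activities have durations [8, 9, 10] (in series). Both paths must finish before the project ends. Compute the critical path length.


Path A total = 9 + 9 = 18
Path B total = 8 + 9 + 10 = 27
Critical path = longest path = max(18, 27) = 27

27


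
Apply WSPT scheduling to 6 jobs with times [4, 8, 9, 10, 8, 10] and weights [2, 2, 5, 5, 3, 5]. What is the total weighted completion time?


Compute p/w ratios and sort ascending (WSPT): [(9, 5), (4, 2), (10, 5), (10, 5), (8, 3), (8, 2)]
Compute weighted completion times:
  Job (p=9,w=5): C=9, w*C=5*9=45
  Job (p=4,w=2): C=13, w*C=2*13=26
  Job (p=10,w=5): C=23, w*C=5*23=115
  Job (p=10,w=5): C=33, w*C=5*33=165
  Job (p=8,w=3): C=41, w*C=3*41=123
  Job (p=8,w=2): C=49, w*C=2*49=98
Total weighted completion time = 572

572


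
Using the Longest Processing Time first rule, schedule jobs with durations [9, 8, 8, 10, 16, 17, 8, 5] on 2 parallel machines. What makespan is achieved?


Sort jobs in decreasing order (LPT): [17, 16, 10, 9, 8, 8, 8, 5]
Assign each job to the least loaded machine:
  Machine 1: jobs [17, 9, 8, 8], load = 42
  Machine 2: jobs [16, 10, 8, 5], load = 39
Makespan = max load = 42

42


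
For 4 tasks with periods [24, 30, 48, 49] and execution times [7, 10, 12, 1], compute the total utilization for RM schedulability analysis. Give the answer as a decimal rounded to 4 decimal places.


Compute individual utilizations (exact fractions):
  Task 1: C/T = 7/24 (approx. 0.2917)
  Task 2: C/T = 10/30 = 1/3 (approx. 0.3333)
  Task 3: C/T = 12/48 = 1/4 (approx. 0.25)
  Task 4: C/T = 1/49 (approx. 0.0204)
Total utilization U = 7/24 + 1/3 + 1/4 + 1/49 = 351/392
Rounded to 4 decimal places: U = 0.8954
RM (Liu & Layland) bound for 4 tasks = 0.756828; compare with U = 351/392 (approx. 0.895408)
bound < U <= 1, so the RM sufficient condition is not met (inconclusive; an exact test such as response-time analysis is needed).

0.8954


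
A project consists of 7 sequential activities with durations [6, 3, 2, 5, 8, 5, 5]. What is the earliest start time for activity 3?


Activity 3 starts after activities 1 through 2 complete.
Predecessor durations: [6, 3]
ES = 6 + 3 = 9

9


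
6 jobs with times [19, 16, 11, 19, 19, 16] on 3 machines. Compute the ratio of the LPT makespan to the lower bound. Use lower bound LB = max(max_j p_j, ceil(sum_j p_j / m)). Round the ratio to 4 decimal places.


LPT order: [19, 19, 19, 16, 16, 11]
Machine loads after assignment: [35, 35, 30]
LPT makespan = 35
Lower bound = max(max_job, ceil(total/3)) = max(19, 34) = 34
Ratio = 35 / 34 = 1.0294

1.0294


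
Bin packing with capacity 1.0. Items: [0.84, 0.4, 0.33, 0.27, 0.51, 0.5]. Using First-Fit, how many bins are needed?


Place items sequentially using First-Fit:
  Item 0.84 -> new Bin 1
  Item 0.4 -> new Bin 2
  Item 0.33 -> Bin 2 (now 0.73)
  Item 0.27 -> Bin 2 (now 1.0)
  Item 0.51 -> new Bin 3
  Item 0.5 -> new Bin 4
Total bins used = 4

4


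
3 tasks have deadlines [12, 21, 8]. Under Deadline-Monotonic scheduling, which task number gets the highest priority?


Sort tasks by relative deadline (ascending):
  Task 3: deadline = 8
  Task 1: deadline = 12
  Task 2: deadline = 21
Priority order (highest first): [3, 1, 2]
Highest priority task = 3

3


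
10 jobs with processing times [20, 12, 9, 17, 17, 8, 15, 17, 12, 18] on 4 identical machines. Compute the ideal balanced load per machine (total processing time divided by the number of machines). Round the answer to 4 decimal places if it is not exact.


Total processing time = 20 + 12 + 9 + 17 + 17 + 8 + 15 + 17 + 12 + 18 = 145
Number of machines = 4
Ideal balanced load = 145 / 4 = 36.25

36.25


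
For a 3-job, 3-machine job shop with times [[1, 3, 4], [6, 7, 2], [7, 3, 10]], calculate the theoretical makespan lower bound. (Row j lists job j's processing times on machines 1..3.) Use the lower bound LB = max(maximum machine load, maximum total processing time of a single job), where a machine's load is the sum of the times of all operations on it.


Machine loads:
  Machine 1: 1 + 6 + 7 = 14
  Machine 2: 3 + 7 + 3 = 13
  Machine 3: 4 + 2 + 10 = 16
Max machine load = 16
Job totals:
  Job 1: 8
  Job 2: 15
  Job 3: 20
Max job total = 20
Lower bound = max(16, 20) = 20

20


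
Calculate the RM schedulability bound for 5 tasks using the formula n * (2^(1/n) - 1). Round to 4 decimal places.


Compute 2^(1/5) = 1.1486983550
Subtract 1: 1.1486983550 - 1 = 0.1486983550
Multiply by n: 5 * 0.1486983550 = 0.7434917750
Round to 4 dp: 0.7435

0.7435


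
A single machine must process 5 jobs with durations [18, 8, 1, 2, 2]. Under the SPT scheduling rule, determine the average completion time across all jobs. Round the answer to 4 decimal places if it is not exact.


Sort jobs by processing time (SPT order): [1, 2, 2, 8, 18]
Compute completion times sequentially:
  Job 1: processing = 1, completes at 1
  Job 2: processing = 2, completes at 3
  Job 3: processing = 2, completes at 5
  Job 4: processing = 8, completes at 13
  Job 5: processing = 18, completes at 31
Sum of completion times = 53
Average completion time = 53/5 = 10.6

10.6


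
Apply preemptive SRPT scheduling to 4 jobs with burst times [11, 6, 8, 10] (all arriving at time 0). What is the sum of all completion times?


Since all jobs arrive at t=0, SRPT equals SPT ordering.
SPT order: [6, 8, 10, 11]
Completion times:
  Job 1: p=6, C=6
  Job 2: p=8, C=14
  Job 3: p=10, C=24
  Job 4: p=11, C=35
Total completion time = 6 + 14 + 24 + 35 = 79

79


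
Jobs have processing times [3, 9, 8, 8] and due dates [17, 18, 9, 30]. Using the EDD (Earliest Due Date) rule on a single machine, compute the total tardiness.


Sort by due date (EDD order): [(8, 9), (3, 17), (9, 18), (8, 30)]
Compute completion times and tardiness:
  Job 1: p=8, d=9, C=8, tardiness=max(0,8-9)=0
  Job 2: p=3, d=17, C=11, tardiness=max(0,11-17)=0
  Job 3: p=9, d=18, C=20, tardiness=max(0,20-18)=2
  Job 4: p=8, d=30, C=28, tardiness=max(0,28-30)=0
Total tardiness = 2

2


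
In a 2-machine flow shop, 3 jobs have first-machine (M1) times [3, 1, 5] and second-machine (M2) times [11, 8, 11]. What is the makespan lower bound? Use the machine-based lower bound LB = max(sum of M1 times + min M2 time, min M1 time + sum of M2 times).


LB1 = sum(M1 times) + min(M2 times) = 9 + 8 = 17
LB2 = min(M1 times) + sum(M2 times) = 1 + 30 = 31
Lower bound = max(LB1, LB2) = max(17, 31) = 31

31


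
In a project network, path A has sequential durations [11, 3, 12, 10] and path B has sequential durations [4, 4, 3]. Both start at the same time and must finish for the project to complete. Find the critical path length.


Path A total = 11 + 3 + 12 + 10 = 36
Path B total = 4 + 4 + 3 = 11
Critical path = longest path = max(36, 11) = 36

36


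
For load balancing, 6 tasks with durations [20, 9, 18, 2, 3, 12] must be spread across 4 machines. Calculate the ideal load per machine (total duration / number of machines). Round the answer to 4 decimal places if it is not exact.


Total processing time = 20 + 9 + 18 + 2 + 3 + 12 = 64
Number of machines = 4
Ideal balanced load = 64 / 4 = 16.0

16.0


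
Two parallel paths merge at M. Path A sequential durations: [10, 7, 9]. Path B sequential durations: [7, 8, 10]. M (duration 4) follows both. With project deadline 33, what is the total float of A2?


Forward pass: ES(A2) = sum of predecessors on chain A = 10
EF = ES + duration = 10 + 7 = 17
Backward pass: LF(M) = deadline = 33; LS(M) = 33 - 4 = 29
LF(A2) = LS(M) - sum(successors on chain A) = 29 - 9 = 20
LS = LF - duration = 20 - 7 = 13
Total float = LS - ES = 13 - 10 = 3

3


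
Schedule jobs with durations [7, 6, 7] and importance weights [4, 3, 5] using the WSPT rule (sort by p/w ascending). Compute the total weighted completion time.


Compute p/w ratios and sort ascending (WSPT): [(7, 5), (7, 4), (6, 3)]
Compute weighted completion times:
  Job (p=7,w=5): C=7, w*C=5*7=35
  Job (p=7,w=4): C=14, w*C=4*14=56
  Job (p=6,w=3): C=20, w*C=3*20=60
Total weighted completion time = 151

151


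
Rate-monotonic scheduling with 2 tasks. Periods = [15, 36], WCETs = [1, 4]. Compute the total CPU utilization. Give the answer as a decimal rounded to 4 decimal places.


Compute individual utilizations (exact fractions):
  Task 1: C/T = 1/15 (approx. 0.0667)
  Task 2: C/T = 4/36 = 1/9 (approx. 0.1111)
Total utilization U = 1/15 + 1/9 = 8/45
Rounded to 4 decimal places: U = 0.1778
RM (Liu & Layland) bound for 2 tasks = 0.828427; compare with U = 8/45 (approx. 0.177778)
U <= bound, so schedulable by RM sufficient condition.

0.1778


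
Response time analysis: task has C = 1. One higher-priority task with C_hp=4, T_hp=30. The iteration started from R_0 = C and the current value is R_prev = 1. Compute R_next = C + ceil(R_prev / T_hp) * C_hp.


R_next = C + ceil(R_prev / T_hp) * C_hp
ceil(1 / 30) = ceil(0.0333) = 1
Interference = 1 * 4 = 4
R_next = 1 + 4 = 5

5


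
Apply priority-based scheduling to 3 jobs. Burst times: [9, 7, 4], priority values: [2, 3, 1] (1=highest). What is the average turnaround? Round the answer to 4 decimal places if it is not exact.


Sort by priority (ascending = highest first):
Order: [(1, 4), (2, 9), (3, 7)]
Completion times:
  Priority 1, burst=4, C=4
  Priority 2, burst=9, C=13
  Priority 3, burst=7, C=20
Average turnaround = 37/3 = 12.3333

12.3333


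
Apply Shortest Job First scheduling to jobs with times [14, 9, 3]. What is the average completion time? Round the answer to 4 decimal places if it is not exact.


SJF order (ascending): [3, 9, 14]
Completion times:
  Job 1: burst=3, C=3
  Job 2: burst=9, C=12
  Job 3: burst=14, C=26
Average completion = 41/3 = 13.6667

13.6667


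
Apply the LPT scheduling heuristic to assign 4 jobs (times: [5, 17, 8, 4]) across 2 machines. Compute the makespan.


Sort jobs in decreasing order (LPT): [17, 8, 5, 4]
Assign each job to the least loaded machine:
  Machine 1: jobs [17], load = 17
  Machine 2: jobs [8, 5, 4], load = 17
Makespan = max load = 17

17


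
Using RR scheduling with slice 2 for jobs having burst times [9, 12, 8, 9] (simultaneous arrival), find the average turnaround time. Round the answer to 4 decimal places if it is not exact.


Time quantum = 2
Execution trace:
  J1 runs 2 units, time = 2
  J2 runs 2 units, time = 4
  J3 runs 2 units, time = 6
  J4 runs 2 units, time = 8
  J1 runs 2 units, time = 10
  J2 runs 2 units, time = 12
  J3 runs 2 units, time = 14
  J4 runs 2 units, time = 16
  J1 runs 2 units, time = 18
  J2 runs 2 units, time = 20
  J3 runs 2 units, time = 22
  J4 runs 2 units, time = 24
  J1 runs 2 units, time = 26
  J2 runs 2 units, time = 28
  J3 runs 2 units, time = 30
  J4 runs 2 units, time = 32
  J1 runs 1 units, time = 33
  J2 runs 2 units, time = 35
  J4 runs 1 units, time = 36
  J2 runs 2 units, time = 38
Finish times: [33, 38, 30, 36]
Average turnaround = 137/4 = 34.25

34.25


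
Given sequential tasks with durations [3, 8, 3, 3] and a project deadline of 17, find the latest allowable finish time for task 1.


LF(activity 1) = deadline - sum of successor durations
Successors: activities 2 through 4 with durations [8, 3, 3]
Sum of successor durations = 14
LF = 17 - 14 = 3

3


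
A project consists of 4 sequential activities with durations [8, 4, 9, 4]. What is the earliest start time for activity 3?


Activity 3 starts after activities 1 through 2 complete.
Predecessor durations: [8, 4]
ES = 8 + 4 = 12

12


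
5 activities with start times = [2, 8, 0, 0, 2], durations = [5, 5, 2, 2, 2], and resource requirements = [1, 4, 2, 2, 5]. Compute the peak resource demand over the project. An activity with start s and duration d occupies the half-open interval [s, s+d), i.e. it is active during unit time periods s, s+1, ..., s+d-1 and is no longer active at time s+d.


Each activity i is active on [start_i, start_i + duration_i).
Compute total resource usage per time slot:
  t=0: active resources = [2, 2], total = 4
  t=1: active resources = [2, 2], total = 4
  t=2: active resources = [1, 5], total = 6
  t=3: active resources = [1, 5], total = 6
  t=4: active resources = [1], total = 1
  t=5: active resources = [1], total = 1
  t=6: active resources = [1], total = 1
  t=7: active resources = [], total = 0
  t=8: active resources = [4], total = 4
  t=9: active resources = [4], total = 4
  t=10: active resources = [4], total = 4
  t=11: active resources = [4], total = 4
  t=12: active resources = [4], total = 4
Peak resource demand = 6

6


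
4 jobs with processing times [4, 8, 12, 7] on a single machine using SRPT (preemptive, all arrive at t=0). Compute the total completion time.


Since all jobs arrive at t=0, SRPT equals SPT ordering.
SPT order: [4, 7, 8, 12]
Completion times:
  Job 1: p=4, C=4
  Job 2: p=7, C=11
  Job 3: p=8, C=19
  Job 4: p=12, C=31
Total completion time = 4 + 11 + 19 + 31 = 65

65


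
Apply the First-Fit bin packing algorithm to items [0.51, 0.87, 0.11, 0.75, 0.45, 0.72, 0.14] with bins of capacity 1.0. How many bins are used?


Place items sequentially using First-Fit:
  Item 0.51 -> new Bin 1
  Item 0.87 -> new Bin 2
  Item 0.11 -> Bin 1 (now 0.62)
  Item 0.75 -> new Bin 3
  Item 0.45 -> new Bin 4
  Item 0.72 -> new Bin 5
  Item 0.14 -> Bin 1 (now 0.76)
Total bins used = 5

5


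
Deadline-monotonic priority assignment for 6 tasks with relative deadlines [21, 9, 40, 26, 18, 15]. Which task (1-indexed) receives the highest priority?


Sort tasks by relative deadline (ascending):
  Task 2: deadline = 9
  Task 6: deadline = 15
  Task 5: deadline = 18
  Task 1: deadline = 21
  Task 4: deadline = 26
  Task 3: deadline = 40
Priority order (highest first): [2, 6, 5, 1, 4, 3]
Highest priority task = 2

2


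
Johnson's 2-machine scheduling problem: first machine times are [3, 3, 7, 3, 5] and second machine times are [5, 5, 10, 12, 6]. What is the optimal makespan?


Apply Johnson's rule:
  Group 1 (a <= b): [(1, 3, 5), (2, 3, 5), (4, 3, 12), (5, 5, 6), (3, 7, 10)]
  Group 2 (a > b): []
Optimal job order: [1, 2, 4, 5, 3]
Schedule:
  Job 1: M1 done at 3, M2 done at 8
  Job 2: M1 done at 6, M2 done at 13
  Job 4: M1 done at 9, M2 done at 25
  Job 5: M1 done at 14, M2 done at 31
  Job 3: M1 done at 21, M2 done at 41
Makespan = 41

41


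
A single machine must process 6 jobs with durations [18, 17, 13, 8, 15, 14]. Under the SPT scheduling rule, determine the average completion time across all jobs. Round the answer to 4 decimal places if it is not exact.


Sort jobs by processing time (SPT order): [8, 13, 14, 15, 17, 18]
Compute completion times sequentially:
  Job 1: processing = 8, completes at 8
  Job 2: processing = 13, completes at 21
  Job 3: processing = 14, completes at 35
  Job 4: processing = 15, completes at 50
  Job 5: processing = 17, completes at 67
  Job 6: processing = 18, completes at 85
Sum of completion times = 266
Average completion time = 266/6 = 44.3333

44.3333


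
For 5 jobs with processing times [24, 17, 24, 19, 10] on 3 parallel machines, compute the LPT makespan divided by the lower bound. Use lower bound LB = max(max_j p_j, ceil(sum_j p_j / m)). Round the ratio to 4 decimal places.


LPT order: [24, 24, 19, 17, 10]
Machine loads after assignment: [34, 24, 36]
LPT makespan = 36
Lower bound = max(max_job, ceil(total/3)) = max(24, 32) = 32
Ratio = 36 / 32 = 1.125

1.125


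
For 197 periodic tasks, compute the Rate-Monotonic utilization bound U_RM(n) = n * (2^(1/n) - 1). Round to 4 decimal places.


Compute 2^(1/197) = 1.0035247108
Subtract 1: 1.0035247108 - 1 = 0.0035247108
Multiply by n: 197 * 0.0035247108 = 0.6943680276
Round to 4 dp: 0.6944

0.6944


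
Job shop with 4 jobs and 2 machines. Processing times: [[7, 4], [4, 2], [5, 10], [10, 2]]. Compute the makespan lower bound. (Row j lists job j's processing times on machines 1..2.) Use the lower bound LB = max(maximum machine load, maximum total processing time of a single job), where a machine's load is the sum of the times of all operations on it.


Machine loads:
  Machine 1: 7 + 4 + 5 + 10 = 26
  Machine 2: 4 + 2 + 10 + 2 = 18
Max machine load = 26
Job totals:
  Job 1: 11
  Job 2: 6
  Job 3: 15
  Job 4: 12
Max job total = 15
Lower bound = max(26, 15) = 26

26


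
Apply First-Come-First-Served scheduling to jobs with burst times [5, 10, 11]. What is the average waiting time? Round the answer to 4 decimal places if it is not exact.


FCFS order (as given): [5, 10, 11]
Waiting times:
  Job 1: wait = 0
  Job 2: wait = 5
  Job 3: wait = 15
Sum of waiting times = 20
Average waiting time = 20/3 = 6.6667

6.6667


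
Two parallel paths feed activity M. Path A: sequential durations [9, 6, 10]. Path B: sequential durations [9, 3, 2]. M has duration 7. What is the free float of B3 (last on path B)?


ES(B3) = sum of predecessors on chain B = 12
EF(B3) = ES + duration = 12 + 2 = 14
Successor of B3 is M. ES(M) = max(sum(A), sum(B)) = max(25, 14) = 25
Free float = ES(successor) - EF(current) = 25 - 14 = 11

11


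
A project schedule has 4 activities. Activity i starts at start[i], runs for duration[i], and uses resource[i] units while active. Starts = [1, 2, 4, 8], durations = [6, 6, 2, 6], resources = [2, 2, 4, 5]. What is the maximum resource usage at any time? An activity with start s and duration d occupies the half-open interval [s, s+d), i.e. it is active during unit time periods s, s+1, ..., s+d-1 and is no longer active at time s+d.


Each activity i is active on [start_i, start_i + duration_i).
Compute total resource usage per time slot:
  t=0: active resources = [], total = 0
  t=1: active resources = [2], total = 2
  t=2: active resources = [2, 2], total = 4
  t=3: active resources = [2, 2], total = 4
  t=4: active resources = [2, 2, 4], total = 8
  t=5: active resources = [2, 2, 4], total = 8
  t=6: active resources = [2, 2], total = 4
  t=7: active resources = [2], total = 2
  t=8: active resources = [5], total = 5
  t=9: active resources = [5], total = 5
  t=10: active resources = [5], total = 5
  t=11: active resources = [5], total = 5
  t=12: active resources = [5], total = 5
  t=13: active resources = [5], total = 5
Peak resource demand = 8

8
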